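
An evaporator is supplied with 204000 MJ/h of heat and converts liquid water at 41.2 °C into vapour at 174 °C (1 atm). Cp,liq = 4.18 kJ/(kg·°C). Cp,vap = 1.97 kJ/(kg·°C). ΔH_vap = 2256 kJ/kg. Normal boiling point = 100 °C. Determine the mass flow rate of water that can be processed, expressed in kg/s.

ṁ = 21.4 kg/s

Δh = 4.18×(100−41.2) + 2256 + 1.97×(174−100) = 2647.6 kJ/kg
Q = 204000 MJ/h = 56667 kJ/s = 56667 kJ/s
ṁ = Q/Δh = 56667 / 2647.6 = 21.403 kg/s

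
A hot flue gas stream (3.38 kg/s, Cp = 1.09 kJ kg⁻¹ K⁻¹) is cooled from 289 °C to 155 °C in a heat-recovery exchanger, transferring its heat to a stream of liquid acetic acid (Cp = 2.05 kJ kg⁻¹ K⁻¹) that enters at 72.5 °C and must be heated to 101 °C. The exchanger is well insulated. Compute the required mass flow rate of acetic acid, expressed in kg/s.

ṁ_c = 8.45 kg/s

Heat released by hot stream: Q = 3.38 × 1.09 × (289 − 155) = 493.68 kJ/s
Energy balance on cold side (adiabatic exchanger): Q = ṁ_c·Cp_c·(T_c,out − T_c,in)
ṁ_c = 493.68 / [2.05 × (101 − 72.5)] = 8.4499 kg/s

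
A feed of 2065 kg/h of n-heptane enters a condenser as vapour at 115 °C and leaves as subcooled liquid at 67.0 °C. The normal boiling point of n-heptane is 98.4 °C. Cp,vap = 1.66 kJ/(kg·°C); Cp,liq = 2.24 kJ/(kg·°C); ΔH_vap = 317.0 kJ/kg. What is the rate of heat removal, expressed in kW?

Q_c = 238 kW

vapour 115→98.4 °C: -27.556 kJ/kg
condensation at 98.4 °C: -317 kJ/kg
liquid 98.4→67.0 °C: -70.336 kJ/kg
Δh = -27.556 + -317 + -70.336 = -414.89 kJ/kg
Q = ṁ·Δh = 2065 kg/h × -414.89 kJ/kg = -856750 kJ/h
|Q| = 237.99 kW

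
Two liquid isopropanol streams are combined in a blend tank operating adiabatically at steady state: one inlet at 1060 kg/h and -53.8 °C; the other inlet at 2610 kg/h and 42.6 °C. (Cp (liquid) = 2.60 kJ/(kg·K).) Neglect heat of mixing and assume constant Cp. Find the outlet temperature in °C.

No heat crosses the boundary, so H_out = H_in.
Σ ṁᵢCp,ᵢTᵢ = 1060×2.60×-53.8 + 2610×2.60×42.6 = 140810
Σ ṁᵢCp,ᵢ = 1060×2.60 + 2610×2.60 = 9542
T_out = 140810 / 9542 = 14.757 °C

T_out = 14.8 °C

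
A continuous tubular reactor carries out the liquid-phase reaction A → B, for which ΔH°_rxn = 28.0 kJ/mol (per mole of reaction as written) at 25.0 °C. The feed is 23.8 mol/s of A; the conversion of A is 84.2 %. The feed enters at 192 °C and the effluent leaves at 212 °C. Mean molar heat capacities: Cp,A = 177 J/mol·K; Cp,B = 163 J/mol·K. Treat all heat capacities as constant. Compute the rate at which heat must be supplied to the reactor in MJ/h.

Extent of reaction ξ = 0.842 × 23.8 = 20.04 mol/s
Reaction term: ξ·ΔH°_rxn = 20.04 × 28.0 = 561.11 kJ/s
Sensible, feed 192→25 °C: -703.5 kJ/s
Outlet flows (mol/s): A 3.7604, B 20.04
Sensible, products 25→212 °C: 735.29 kJ/s
Q = ΔH = 592.9 kJ/s = 592.9 kW
Heat supplied = 2134.4 MJ/h

Q_in = 2130 MJ/h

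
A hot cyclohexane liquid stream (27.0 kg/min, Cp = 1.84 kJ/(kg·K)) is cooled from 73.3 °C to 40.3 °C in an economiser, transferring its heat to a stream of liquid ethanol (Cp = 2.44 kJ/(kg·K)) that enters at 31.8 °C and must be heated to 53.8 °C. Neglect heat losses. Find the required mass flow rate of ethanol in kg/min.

ṁ_c = 30.5 kg/min

Heat released by hot stream: Q = 27.0 × 1.84 × (73.3 − 40.3) = 1639.4 kJ/min
Energy balance on cold side (adiabatic exchanger): Q = ṁ_c·Cp_c·(T_c,out − T_c,in)
ṁ_c = 1639.4 / [2.44 × (53.8 − 31.8)] = 30.541 kg/min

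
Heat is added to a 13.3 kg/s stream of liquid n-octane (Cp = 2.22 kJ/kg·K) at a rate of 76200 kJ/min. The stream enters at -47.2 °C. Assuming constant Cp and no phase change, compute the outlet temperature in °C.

T_out = -4.19 °C

Q = 76200 kJ/min = 1270 kJ/s
ΔT = Q/(ṁ·Cp) = 1270/(13.3×2.22) = 43.013 K
T_out = -47.2 + 43.013 = -4.1871 °C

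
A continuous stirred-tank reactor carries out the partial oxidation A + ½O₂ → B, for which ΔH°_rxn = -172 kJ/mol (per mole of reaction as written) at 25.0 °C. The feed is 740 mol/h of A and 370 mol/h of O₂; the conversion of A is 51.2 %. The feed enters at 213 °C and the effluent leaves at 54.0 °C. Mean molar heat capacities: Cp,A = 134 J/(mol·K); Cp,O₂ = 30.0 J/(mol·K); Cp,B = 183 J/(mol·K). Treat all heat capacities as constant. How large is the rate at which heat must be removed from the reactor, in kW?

Extent of reaction ξ = 0.512 × 740 = 378.88 mol/h
Reaction term: ξ·ΔH°_rxn = 378.88 × -172 = -65167 kJ/h
Sensible, feed 213→25 °C: -20729 kJ/h
Outlet flows (mol/h): A 361.12, O₂ 180.56, B 378.88
Sensible, products 25→54.0 °C: 3571.1 kJ/h
Q = ΔH = -82325 kJ/h = -22.868 kW
Heat removed = 22.868 kW

Q_out = 22.9 kW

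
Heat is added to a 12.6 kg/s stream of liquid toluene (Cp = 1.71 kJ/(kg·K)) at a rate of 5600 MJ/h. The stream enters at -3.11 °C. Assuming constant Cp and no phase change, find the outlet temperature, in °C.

Q = 5600 MJ/h = 1555.6 kJ/s
ΔT = Q/(ṁ·Cp) = 1555.6/(12.6×1.71) = 72.197 K
T_out = -3.11 + 72.197 = 69.087 °C

T_out = 69.1 °C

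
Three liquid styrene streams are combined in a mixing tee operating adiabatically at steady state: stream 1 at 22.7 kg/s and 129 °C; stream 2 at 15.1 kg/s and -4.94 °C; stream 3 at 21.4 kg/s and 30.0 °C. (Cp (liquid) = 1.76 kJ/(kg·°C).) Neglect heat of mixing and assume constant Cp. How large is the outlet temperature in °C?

Adiabatic, steady state ⇒ Σ ṁᵢCp,ᵢ(T_out − Tᵢ) = 0
Σ ṁᵢCp,ᵢTᵢ = 22.7×1.76×129 + 15.1×1.76×-4.94 + 21.4×1.76×30.0 = 6152.4
Σ ṁᵢCp,ᵢ = 22.7×1.76 + 15.1×1.76 + 21.4×1.76 = 104.19
T_out = 6152.4 / 104.19 = 59.049 °C

T_out = 59.0 °C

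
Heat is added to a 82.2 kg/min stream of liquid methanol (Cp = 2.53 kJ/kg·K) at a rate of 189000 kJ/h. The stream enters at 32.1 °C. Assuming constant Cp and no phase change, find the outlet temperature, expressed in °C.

Q = 189000 kJ/h = 3150 kJ/min
ΔT = Q/(ṁ·Cp) = 3150/(82.2×2.53) = 15.147 K
T_out = 32.1 + 15.147 = 47.247 °C

T_out = 47.2 °C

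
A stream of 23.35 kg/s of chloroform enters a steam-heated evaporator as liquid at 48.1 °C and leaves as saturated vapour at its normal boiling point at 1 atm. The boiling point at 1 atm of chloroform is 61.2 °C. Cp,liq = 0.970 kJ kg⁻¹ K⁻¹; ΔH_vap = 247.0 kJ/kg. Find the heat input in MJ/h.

Q = 21800 MJ/h

liquid 48.1→61.2 °C: 12.707 kJ/kg
vaporisation at 61.2 °C: 247 kJ/kg
Δh = 12.707 + 247 = 259.71 kJ/kg
Q = ṁ·Δh = 23.35 kg/s × 259.71 kJ/kg = 6064.2 kJ/s
|Q| = 6064.2 kW = 21831 MJ/h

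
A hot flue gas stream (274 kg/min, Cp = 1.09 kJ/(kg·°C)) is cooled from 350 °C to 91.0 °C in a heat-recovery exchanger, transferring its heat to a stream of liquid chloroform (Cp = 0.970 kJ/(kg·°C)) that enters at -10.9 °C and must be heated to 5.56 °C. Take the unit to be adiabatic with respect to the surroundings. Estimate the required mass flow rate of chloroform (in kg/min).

ṁ_c = 4840 kg/min

Heat released by hot stream: Q = 274 × 1.09 × (350 − 91.0) = 77353 kJ/min
Energy balance on cold side (adiabatic exchanger): Q = ṁ_c·Cp_c·(T_c,out − T_c,in)
ṁ_c = 77353 / [0.970 × (5.56 − -10.9)] = 4844.8 kg/min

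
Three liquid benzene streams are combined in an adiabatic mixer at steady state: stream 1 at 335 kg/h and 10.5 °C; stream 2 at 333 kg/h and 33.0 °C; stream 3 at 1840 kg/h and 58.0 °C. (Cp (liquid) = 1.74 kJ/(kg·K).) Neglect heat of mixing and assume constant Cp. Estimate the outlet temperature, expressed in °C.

No heat crosses the boundary, so H_out = H_in.
T_out = Σ ṁᵢCp,ᵢTᵢ / Σ ṁᵢCp,ᵢ
      = 210930 / 4363.9 = 48.336 °C

T_out = 48.3 °C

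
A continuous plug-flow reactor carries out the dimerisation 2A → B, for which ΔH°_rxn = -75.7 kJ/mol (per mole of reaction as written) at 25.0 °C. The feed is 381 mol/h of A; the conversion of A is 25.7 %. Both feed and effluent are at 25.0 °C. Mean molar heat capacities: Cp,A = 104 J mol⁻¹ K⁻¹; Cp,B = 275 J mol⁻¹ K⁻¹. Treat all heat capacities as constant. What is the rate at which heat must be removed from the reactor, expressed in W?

Extent of reaction ξ = 0.257 × 381 / 2 = 48.959 mol/h
Reaction term: ξ·ΔH°_rxn = 48.959 × -75.7 = -3706.2 kJ/h
Q = ΔH = -3706.2 kJ/h = -1.0295 kW
Heat removed = 1029.5 W

Q_out = 1030 W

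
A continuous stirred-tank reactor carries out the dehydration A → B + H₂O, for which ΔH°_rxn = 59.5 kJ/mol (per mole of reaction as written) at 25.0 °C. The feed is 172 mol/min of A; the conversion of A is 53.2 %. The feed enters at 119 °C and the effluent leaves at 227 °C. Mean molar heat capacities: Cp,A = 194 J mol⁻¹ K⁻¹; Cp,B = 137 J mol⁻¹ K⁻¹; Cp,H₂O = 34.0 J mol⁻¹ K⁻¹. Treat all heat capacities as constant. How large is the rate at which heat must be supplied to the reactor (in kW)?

Q_in = 144 kW

Extent of reaction ξ = 0.532 × 172 = 91.504 mol/min
Reaction term: ξ·ΔH°_rxn = 91.504 × 59.5 = 5444.5 kJ/min
Sensible, feed 119→25 °C: -3136.6 kJ/min
Outlet flows (mol/min): A 80.496, B 91.504, H₂O 91.504
Sensible, products 25→227 °C: 6315.2 kJ/min
Q = ΔH = 8623.1 kJ/min = 143.72 kW
Heat supplied = 143.72 kW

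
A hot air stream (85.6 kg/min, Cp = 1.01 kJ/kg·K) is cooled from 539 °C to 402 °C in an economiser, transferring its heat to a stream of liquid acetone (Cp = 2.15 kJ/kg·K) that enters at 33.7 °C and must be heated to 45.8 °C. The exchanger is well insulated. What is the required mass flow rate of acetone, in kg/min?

ṁ_c = 455 kg/min

Heat released by hot stream: Q = 85.6 × 1.01 × (539 − 402) = 11844 kJ/min
Energy balance on cold side (adiabatic exchanger): Q = ṁ_c·Cp_c·(T_c,out − T_c,in)
ṁ_c = 11844 / [2.15 × (45.8 − 33.7)] = 455.29 kg/min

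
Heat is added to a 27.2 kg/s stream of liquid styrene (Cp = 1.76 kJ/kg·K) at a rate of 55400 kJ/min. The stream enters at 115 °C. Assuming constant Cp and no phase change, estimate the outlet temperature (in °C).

T_out = 134 °C

Q = 55400 kJ/min = 923.33 kJ/s
ΔT = Q/(ṁ·Cp) = 923.33/(27.2×1.76) = 19.288 K
T_out = 115 + 19.288 = 134.29 °C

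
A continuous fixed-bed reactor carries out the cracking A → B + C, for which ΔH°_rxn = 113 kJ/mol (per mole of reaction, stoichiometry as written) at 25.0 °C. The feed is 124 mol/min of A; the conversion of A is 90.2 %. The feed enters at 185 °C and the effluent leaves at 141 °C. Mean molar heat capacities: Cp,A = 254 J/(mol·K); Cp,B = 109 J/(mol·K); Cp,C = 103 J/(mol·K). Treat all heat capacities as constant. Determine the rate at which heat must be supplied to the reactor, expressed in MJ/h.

Q_in = 642 MJ/h

Extent of reaction ξ = 0.902 × 124 = 111.85 mol/min
Reaction term: ξ·ΔH°_rxn = 111.85 × 113 = 12639 kJ/min
Sensible, feed 185→25 °C: -5039.4 kJ/min
Outlet flows (mol/min): A 12.152, B 111.85, C 111.85
Sensible, products 25→141 °C: 3108.6 kJ/min
Q = ΔH = 10708 kJ/min = 178.47 kW
Heat supplied = 642.48 MJ/h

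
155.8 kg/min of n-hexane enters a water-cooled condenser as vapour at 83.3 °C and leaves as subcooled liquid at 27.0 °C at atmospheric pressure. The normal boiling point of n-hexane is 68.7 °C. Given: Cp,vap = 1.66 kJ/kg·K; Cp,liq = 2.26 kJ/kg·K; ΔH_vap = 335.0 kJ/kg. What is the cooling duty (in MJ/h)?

vapour 83.3→68.7 °C: -24.236 kJ/kg
condensation at 68.7 °C: -335 kJ/kg
liquid 68.7→27.0 °C: -94.242 kJ/kg
Δh = -24.236 + -335 + -94.242 = -453.48 kJ/kg
Q = ṁ·Δh = 155.8 kg/min × -453.48 kJ/kg = -70652 kJ/min
|Q| = 1177.5 kW = 4239.1 MJ/h

Q_c = 4240 MJ/h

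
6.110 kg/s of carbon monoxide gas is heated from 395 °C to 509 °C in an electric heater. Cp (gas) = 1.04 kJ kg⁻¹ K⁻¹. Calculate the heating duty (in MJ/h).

Q = ṁ·Cp·ΔT = 6.110 × 1.04 × (509 − 395) = 724.4 kJ/s
Heating duty = 2607.8 MJ/h

Q = 2610 MJ/h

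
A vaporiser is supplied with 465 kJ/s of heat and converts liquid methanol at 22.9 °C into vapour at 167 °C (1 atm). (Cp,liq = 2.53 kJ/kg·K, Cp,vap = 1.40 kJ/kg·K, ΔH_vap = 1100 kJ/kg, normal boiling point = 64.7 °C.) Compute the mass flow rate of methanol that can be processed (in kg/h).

Δh = 2.53×(64.7−22.9) + 1100 + 1.40×(167−64.7) = 1349 kJ/kg
Q = 465 kJ/s = 465 kJ/s = 1.674e+06 kJ/h
ṁ = Q/Δh = 1.674e+06 / 1349 = 1240.9 kg/h

ṁ = 1240 kg/h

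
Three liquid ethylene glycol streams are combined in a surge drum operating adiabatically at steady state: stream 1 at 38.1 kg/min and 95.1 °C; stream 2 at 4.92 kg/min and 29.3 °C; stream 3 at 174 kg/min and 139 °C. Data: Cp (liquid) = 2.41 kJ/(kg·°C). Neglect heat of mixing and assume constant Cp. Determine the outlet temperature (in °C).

T_out = 129 °C

Adiabatic, steady state ⇒ Σ ṁᵢCp,ᵢ(T_out − Tᵢ) = 0
T_out = Σ ṁᵢCp,ᵢTᵢ / Σ ṁᵢCp,ᵢ
      = 67368 / 523.02 = 128.81 °C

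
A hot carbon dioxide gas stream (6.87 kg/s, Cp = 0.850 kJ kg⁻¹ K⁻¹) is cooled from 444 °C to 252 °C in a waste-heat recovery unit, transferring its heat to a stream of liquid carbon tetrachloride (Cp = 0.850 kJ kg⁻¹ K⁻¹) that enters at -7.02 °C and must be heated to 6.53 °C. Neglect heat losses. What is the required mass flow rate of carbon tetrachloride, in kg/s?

ṁ_c = 97.3 kg/s

Heat released by hot stream: Q = 6.87 × 0.850 × (444 − 252) = 1121.2 kJ/s
Energy balance on cold side (adiabatic exchanger): Q = ṁ_c·Cp_c·(T_c,out − T_c,in)
ṁ_c = 1121.2 / [0.850 × (6.53 − -7.02)] = 97.346 kg/s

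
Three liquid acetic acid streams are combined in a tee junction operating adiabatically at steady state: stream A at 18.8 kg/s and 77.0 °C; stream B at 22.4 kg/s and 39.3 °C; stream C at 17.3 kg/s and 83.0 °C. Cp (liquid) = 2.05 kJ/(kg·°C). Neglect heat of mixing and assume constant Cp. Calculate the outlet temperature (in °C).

No heat crosses the boundary, so H_out = H_in.
Σ ṁᵢCp,ᵢTᵢ = 18.8×2.05×77.0 + 22.4×2.05×39.3 + 17.3×2.05×83.0 = 7715.8
Σ ṁᵢCp,ᵢ = 18.8×2.05 + 22.4×2.05 + 17.3×2.05 = 119.92
T_out = 7715.8 / 119.92 = 64.339 °C

T_out = 64.3 °C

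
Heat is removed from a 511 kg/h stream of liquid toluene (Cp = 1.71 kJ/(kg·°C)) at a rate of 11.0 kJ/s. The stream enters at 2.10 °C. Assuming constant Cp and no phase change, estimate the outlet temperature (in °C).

Q = 11.0 kJ/s = 39600 kJ/h
ΔT = Q/(ṁ·Cp) = 39600/(511×1.71) = 45.319 K
T_out = 2.10 − 45.319 = -43.219 °C

T_out = -43.2 °C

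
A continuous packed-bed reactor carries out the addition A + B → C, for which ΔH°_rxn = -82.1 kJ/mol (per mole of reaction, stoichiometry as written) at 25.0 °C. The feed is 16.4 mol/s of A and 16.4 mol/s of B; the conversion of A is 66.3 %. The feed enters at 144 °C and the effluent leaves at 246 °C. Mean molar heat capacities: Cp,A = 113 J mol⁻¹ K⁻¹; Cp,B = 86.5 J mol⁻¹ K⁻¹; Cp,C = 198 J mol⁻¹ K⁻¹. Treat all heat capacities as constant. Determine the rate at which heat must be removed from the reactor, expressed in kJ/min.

Extent of reaction ξ = 0.663 × 16.4 = 10.873 mol/s
Reaction term: ξ·ΔH°_rxn = 10.873 × -82.1 = -892.69 kJ/s
Sensible, feed 144→25 °C: -389.34 kJ/s
Outlet flows (mol/s): A 5.5268, B 5.5268, C 10.873
Sensible, products 25→246 °C: 719.46 kJ/s
Q = ΔH = -562.57 kJ/s = -562.57 kW
Heat removed = 33754 kJ/min

Q_out = 33800 kJ/min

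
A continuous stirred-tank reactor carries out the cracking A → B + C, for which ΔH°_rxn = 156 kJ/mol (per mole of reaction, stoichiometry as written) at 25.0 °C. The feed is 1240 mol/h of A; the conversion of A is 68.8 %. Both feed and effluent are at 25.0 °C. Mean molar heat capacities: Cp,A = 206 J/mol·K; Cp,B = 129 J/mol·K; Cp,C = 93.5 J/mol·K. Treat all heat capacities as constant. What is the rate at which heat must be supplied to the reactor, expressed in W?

Extent of reaction ξ = 0.688 × 1240 = 853.12 mol/h
Reaction term: ξ·ΔH°_rxn = 853.12 × 156 = 133090 kJ/h
Q = ΔH = 133090 kJ/h = 36.969 kW
Heat supplied = 36969 W

Q_in = 37000 W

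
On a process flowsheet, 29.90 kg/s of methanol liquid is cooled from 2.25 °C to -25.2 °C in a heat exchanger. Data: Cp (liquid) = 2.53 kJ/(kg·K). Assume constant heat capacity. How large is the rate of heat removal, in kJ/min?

Q = ṁ·Cp·ΔT = 29.90 × 2.53 × (-25.2 − 2.25) = -2076.5 kJ/s
Cooling duty = 124590 kJ/min

Q_c = 125000 kJ/min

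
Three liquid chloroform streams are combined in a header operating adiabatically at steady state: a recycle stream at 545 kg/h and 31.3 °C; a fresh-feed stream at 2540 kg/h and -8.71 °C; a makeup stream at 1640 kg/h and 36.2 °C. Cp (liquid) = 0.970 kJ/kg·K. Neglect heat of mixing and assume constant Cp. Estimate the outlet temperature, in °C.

Adiabatic, steady state ⇒ Σ ṁᵢCp,ᵢ(T_out − Tᵢ) = 0
T_out = Σ ṁᵢCp,ᵢTᵢ / Σ ṁᵢCp,ᵢ
      = 52674 / 4583.2 = 11.493 °C

T_out = 11.5 °C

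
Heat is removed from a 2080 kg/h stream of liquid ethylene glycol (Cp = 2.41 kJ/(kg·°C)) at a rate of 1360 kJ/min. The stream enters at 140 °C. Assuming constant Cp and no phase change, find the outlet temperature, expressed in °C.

Q = 1360 kJ/min = 81600 kJ/h
ΔT = Q/(ṁ·Cp) = 81600/(2080×2.41) = 16.278 K
T_out = 140 − 16.278 = 123.72 °C

T_out = 124 °C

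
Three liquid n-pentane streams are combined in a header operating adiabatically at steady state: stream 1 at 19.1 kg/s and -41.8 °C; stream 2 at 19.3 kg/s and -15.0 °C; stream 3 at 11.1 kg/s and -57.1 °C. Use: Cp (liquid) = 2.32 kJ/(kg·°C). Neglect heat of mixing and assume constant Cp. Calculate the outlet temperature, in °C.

No heat crosses the boundary, so H_out = H_in.
Σ ṁᵢCp,ᵢTᵢ = 19.1×2.32×-41.8 + 19.3×2.32×-15.0 + 11.1×2.32×-57.1 = -3994.3
Σ ṁᵢCp,ᵢ = 19.1×2.32 + 19.3×2.32 + 11.1×2.32 = 114.84
T_out = -3994.3 / 114.84 = -34.782 °C

T_out = -34.8 °C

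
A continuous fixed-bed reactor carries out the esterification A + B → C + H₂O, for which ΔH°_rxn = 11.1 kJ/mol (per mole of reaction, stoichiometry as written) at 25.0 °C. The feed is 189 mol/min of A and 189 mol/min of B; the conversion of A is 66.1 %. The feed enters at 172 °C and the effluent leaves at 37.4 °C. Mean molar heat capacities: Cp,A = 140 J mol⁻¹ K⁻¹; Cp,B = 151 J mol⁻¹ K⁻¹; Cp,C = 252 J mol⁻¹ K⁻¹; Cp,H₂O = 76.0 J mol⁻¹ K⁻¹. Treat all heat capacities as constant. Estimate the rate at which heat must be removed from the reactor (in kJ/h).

Extent of reaction ξ = 0.661 × 189 = 124.93 mol/min
Reaction term: ξ·ΔH°_rxn = 124.93 × 11.1 = 1386.7 kJ/min
Sensible, feed 172→25 °C: -8084.9 kJ/min
Outlet flows (mol/min): A 64.071, B 64.071, C 124.93, H₂O 124.93
Sensible, products 25→37.4 °C: 739.31 kJ/min
Q = ΔH = -5958.8 kJ/min = -99.314 kW
Heat removed = 357530 kJ/h

Q_out = 358000 kJ/h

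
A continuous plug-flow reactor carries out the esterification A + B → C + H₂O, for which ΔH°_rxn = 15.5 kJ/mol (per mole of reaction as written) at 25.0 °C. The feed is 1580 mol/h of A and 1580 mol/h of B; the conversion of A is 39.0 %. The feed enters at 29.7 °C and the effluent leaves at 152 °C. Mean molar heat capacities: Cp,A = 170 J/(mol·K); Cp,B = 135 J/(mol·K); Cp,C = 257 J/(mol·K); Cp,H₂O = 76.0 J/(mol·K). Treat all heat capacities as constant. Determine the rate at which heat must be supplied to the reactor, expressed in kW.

Extent of reaction ξ = 0.390 × 1580 = 616.2 mol/h
Reaction term: ξ·ΔH°_rxn = 616.2 × 15.5 = 9551.1 kJ/h
Sensible, feed 29.7→25 °C: -2264.9 kJ/h
Outlet flows (mol/h): A 963.8, B 963.8, C 616.2, H₂O 616.2
Sensible, products 25→152 °C: 63393 kJ/h
Q = ΔH = 70679 kJ/h = 19.633 kW
Heat supplied = 19.633 kW

Q_in = 19.6 kW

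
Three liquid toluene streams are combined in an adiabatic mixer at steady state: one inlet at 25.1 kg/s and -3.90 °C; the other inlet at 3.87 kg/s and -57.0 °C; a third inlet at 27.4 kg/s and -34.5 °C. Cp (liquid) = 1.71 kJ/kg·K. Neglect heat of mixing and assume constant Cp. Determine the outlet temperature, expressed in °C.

T_out = -22.4 °C

No heat crosses the boundary, so H_out = H_in.
T_out = Σ ṁᵢCp,ᵢTᵢ / Σ ṁᵢCp,ᵢ
      = -2161.1 / 96.393 = -22.419 °C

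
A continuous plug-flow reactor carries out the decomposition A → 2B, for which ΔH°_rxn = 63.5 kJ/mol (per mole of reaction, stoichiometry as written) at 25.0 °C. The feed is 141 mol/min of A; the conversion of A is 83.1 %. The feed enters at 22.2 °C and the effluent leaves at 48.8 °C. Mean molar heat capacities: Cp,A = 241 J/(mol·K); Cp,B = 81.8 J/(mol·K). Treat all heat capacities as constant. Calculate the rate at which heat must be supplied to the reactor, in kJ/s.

Q_in = 135 kJ/s

Extent of reaction ξ = 0.831 × 141 = 117.17 mol/min
Reaction term: ξ·ΔH°_rxn = 117.17 × 63.5 = 7440.4 kJ/min
Sensible, feed 22.2→25 °C: 95.147 kJ/min
Outlet flows (mol/min): A 23.829, B 234.34
Sensible, products 25→48.8 °C: 592.9 kJ/min
Q = ΔH = 8128.4 kJ/min = 135.47 kW
Heat supplied = 135.47 kJ/s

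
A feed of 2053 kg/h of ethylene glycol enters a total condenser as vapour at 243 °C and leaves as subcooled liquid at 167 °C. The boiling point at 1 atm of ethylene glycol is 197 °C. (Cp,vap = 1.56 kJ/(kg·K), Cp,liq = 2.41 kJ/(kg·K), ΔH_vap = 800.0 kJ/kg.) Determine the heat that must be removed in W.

Q_c = 538000 W

vapour 243→197 °C: -71.76 kJ/kg
condensation at 197 °C: -800 kJ/kg
liquid 197→167 °C: -72.3 kJ/kg
Δh = -71.76 + -800 + -72.3 = -944.06 kJ/kg
Q = ṁ·Δh = 2053 kg/h × -944.06 kJ/kg = -1.9382e+06 kJ/h
|Q| = 538.38 kW = 538380 W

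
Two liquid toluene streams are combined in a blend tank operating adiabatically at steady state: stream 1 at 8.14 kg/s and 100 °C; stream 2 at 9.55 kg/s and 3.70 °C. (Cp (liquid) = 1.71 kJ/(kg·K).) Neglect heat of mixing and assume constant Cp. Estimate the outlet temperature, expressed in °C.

Adiabatic, steady state ⇒ Σ ṁᵢCp,ᵢ(T_out − Tᵢ) = 0
T_out = Σ ṁᵢCp,ᵢTᵢ / Σ ṁᵢCp,ᵢ
      = 1452.4 / 30.25 = 48.012 °C

T_out = 48.0 °C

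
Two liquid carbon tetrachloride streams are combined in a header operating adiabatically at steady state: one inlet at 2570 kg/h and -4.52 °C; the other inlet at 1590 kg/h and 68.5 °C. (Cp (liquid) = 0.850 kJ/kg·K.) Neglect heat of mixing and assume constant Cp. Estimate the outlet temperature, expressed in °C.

T_out = 23.4 °C

Energy balance with Q = 0: Σ ṁᵢCp,ᵢ(T_out − Tᵢ) = 0
T_out = Σ ṁᵢCp,ᵢTᵢ / Σ ṁᵢCp,ᵢ
      = 82704 / 3536 = 23.389 °C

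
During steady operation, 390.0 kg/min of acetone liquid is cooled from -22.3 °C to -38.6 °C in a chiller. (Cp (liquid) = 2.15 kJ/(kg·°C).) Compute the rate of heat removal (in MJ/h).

Q_c = 820 MJ/h

Q = ṁ·Cp·ΔT = 390.0 × 2.15 × (-38.6 − -22.3) = -13668 kJ/min
Converting: 13668 / 60 s = 227.79 kW
Cooling duty = 820.05 MJ/h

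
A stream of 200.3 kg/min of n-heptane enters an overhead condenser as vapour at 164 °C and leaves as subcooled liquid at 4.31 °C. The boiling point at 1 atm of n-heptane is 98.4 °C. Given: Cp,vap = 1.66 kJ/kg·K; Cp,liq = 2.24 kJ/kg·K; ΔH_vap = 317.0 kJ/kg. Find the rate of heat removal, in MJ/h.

Q_c = 7650 MJ/h

vapour 164→98.4 °C: -108.9 kJ/kg
condensation at 98.4 °C: -317 kJ/kg
liquid 98.4→4.31 °C: -210.76 kJ/kg
Δh = -108.9 + -317 + -210.76 = -636.66 kJ/kg
Q = ṁ·Δh = 200.3 kg/min × -636.66 kJ/kg = -127520 kJ/min
|Q| = 2125.4 kW = 7651.4 MJ/h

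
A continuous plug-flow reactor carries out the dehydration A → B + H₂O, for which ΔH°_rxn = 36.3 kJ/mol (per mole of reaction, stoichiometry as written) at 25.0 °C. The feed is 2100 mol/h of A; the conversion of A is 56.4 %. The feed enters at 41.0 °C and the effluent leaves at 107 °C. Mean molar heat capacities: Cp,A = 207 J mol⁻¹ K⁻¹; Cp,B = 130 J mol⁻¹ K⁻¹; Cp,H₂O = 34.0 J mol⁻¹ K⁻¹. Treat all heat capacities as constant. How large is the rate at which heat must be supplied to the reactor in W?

Extent of reaction ξ = 0.564 × 2100 = 1184.4 mol/h
Reaction term: ξ·ΔH°_rxn = 1184.4 × 36.3 = 42994 kJ/h
Sensible, feed 41.0→25 °C: -6955.2 kJ/h
Outlet flows (mol/h): A 915.6, B 1184.4, H₂O 1184.4
Sensible, products 25→107 °C: 31469 kJ/h
Q = ΔH = 67508 kJ/h = 18.752 kW
Heat supplied = 18752 W

Q_in = 18800 W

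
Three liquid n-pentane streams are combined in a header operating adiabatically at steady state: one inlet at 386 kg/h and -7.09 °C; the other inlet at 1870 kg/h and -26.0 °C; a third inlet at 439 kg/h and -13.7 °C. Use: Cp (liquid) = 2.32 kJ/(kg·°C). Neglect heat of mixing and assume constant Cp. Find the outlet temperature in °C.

T_out = -21.3 °C

Energy balance with Q = 0: Σ ṁᵢCp,ᵢ(T_out − Tᵢ) = 0
Σ ṁᵢCp,ᵢTᵢ = 386×2.32×-7.09 + 1870×2.32×-26.0 + 439×2.32×-13.7 = -133100
Σ ṁᵢCp,ᵢ = 386×2.32 + 1870×2.32 + 439×2.32 = 6252.4
T_out = -133100 / 6252.4 = -21.288 °C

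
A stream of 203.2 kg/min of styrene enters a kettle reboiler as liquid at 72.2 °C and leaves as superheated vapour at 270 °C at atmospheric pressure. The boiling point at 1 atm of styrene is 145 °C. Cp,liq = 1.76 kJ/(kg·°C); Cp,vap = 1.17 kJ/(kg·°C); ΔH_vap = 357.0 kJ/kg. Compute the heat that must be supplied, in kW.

Q = 2140 kW

liquid 72.2→145 °C: 128.13 kJ/kg
vaporisation at 145 °C: 357 kJ/kg
vapour 145→270 °C: 146.25 kJ/kg
Δh = 128.13 + 357 + 146.25 = 631.38 kJ/kg
Q = ṁ·Δh = 203.2 kg/min × 631.38 kJ/kg = 128300 kJ/min
|Q| = 2138.3 kW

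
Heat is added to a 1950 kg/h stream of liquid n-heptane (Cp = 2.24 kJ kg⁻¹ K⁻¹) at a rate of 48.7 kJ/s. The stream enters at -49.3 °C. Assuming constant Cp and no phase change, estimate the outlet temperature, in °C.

Q = 48.7 kJ/s = 175320 kJ/h
ΔT = Q/(ṁ·Cp) = 175320/(1950×2.24) = 40.137 K
T_out = -49.3 + 40.137 = -9.1626 °C

T_out = -9.16 °C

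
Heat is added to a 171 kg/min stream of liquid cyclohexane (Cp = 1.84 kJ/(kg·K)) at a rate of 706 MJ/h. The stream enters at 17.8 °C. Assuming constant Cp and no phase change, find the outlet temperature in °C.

Q = 706 MJ/h = 11767 kJ/min
ΔT = Q/(ṁ·Cp) = 11767/(171×1.84) = 37.397 K
T_out = 17.8 + 37.397 = 55.197 °C

T_out = 55.2 °C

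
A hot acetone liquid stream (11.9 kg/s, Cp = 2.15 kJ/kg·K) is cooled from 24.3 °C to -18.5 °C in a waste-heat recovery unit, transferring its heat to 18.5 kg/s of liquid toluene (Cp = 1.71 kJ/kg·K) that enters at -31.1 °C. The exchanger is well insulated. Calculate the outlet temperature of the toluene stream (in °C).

Heat released by hot stream: Q = 11.9 × 2.15 × (24.3 − -18.5) = 1095 kJ/s
Energy balance on cold side (adiabatic exchanger): Q = ṁ_c·Cp_c·(T_c,out − T_c,in)
T_c,out = -31.1 + 1095/(18.5 × 1.71) = 3.5148 °C

T_c,out = 3.51 °C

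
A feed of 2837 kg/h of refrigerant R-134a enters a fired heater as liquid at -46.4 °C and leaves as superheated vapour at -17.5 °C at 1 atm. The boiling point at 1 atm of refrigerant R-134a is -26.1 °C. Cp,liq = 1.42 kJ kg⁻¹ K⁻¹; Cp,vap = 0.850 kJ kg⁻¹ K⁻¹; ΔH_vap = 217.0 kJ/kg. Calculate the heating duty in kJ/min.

liquid -46.4→-26.1 °C: 28.826 kJ/kg
vaporisation at -26.1 °C: 217 kJ/kg
vapour -26.1→-17.5 °C: 7.31 kJ/kg
Δh = 28.826 + 217 + 7.31 = 253.14 kJ/kg
Q = ṁ·Δh = 2837 kg/h × 253.14 kJ/kg = 718150 kJ/h
|Q| = 199.49 kW = 11969 kJ/min

Q = 12000 kJ/min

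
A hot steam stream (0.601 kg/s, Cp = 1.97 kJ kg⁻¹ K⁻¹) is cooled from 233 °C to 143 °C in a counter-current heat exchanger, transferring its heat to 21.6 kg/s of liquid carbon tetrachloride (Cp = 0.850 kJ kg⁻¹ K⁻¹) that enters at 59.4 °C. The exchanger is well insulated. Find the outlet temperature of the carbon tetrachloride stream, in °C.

Heat released by hot stream: Q = 0.601 × 1.97 × (233 − 143) = 106.56 kJ/s
Energy balance on cold side (adiabatic exchanger): Q = ṁ_c·Cp_c·(T_c,out − T_c,in)
T_c,out = 59.4 + 106.56/(21.6 × 0.850) = 65.204 °C

T_c,out = 65.2 °C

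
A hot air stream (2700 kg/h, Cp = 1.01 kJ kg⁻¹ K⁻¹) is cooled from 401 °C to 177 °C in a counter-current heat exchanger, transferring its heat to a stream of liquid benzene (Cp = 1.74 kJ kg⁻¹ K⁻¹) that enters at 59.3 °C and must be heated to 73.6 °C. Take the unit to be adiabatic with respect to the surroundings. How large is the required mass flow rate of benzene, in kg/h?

Heat released by hot stream: Q = 2700 × 1.01 × (401 − 177) = 610850 kJ/h
Energy balance on cold side (adiabatic exchanger): Q = ṁ_c·Cp_c·(T_c,out − T_c,in)
ṁ_c = 610850 / [1.74 × (73.6 − 59.3)] = 24550 kg/h

ṁ_c = 24500 kg/h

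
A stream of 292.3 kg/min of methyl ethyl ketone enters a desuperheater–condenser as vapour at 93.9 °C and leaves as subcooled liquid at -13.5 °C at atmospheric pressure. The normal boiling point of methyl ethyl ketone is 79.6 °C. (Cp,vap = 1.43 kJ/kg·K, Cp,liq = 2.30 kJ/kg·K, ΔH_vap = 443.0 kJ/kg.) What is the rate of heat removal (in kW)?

Q_c = 3300 kW

vapour 93.9→79.6 °C: -20.449 kJ/kg
condensation at 79.6 °C: -443 kJ/kg
liquid 79.6→-13.5 °C: -214.13 kJ/kg
Δh = -20.449 + -443 + -214.13 = -677.58 kJ/kg
Q = ṁ·Δh = 292.3 kg/min × -677.58 kJ/kg = -198060 kJ/min
|Q| = 3300.9 kW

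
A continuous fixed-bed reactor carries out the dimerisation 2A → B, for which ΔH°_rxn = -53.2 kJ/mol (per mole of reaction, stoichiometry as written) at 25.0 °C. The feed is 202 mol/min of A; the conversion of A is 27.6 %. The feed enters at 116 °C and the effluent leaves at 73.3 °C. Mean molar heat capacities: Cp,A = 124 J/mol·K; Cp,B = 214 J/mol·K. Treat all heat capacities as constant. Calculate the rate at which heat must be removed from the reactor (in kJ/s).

Extent of reaction ξ = 0.276 × 202 / 2 = 27.876 mol/min
Reaction term: ξ·ΔH°_rxn = 27.876 × -53.2 = -1483 kJ/min
Sensible, feed 116→25 °C: -2279.4 kJ/min
Outlet flows (mol/min): A 146.25, B 27.876
Sensible, products 25→73.3 °C: 1164 kJ/min
Q = ΔH = -2598.3 kJ/min = -43.306 kW
Heat removed = 43.306 kJ/s

Q_out = 43.3 kJ/s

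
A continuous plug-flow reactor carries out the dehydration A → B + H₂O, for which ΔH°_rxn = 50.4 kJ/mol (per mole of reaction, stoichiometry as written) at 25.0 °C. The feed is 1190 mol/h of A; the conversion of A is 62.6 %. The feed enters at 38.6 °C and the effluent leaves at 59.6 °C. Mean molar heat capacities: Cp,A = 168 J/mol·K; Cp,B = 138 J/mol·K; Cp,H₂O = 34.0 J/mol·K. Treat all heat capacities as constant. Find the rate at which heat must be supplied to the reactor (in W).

Extent of reaction ξ = 0.626 × 1190 = 744.94 mol/h
Reaction term: ξ·ΔH°_rxn = 744.94 × 50.4 = 37545 kJ/h
Sensible, feed 38.6→25 °C: -2718.9 kJ/h
Outlet flows (mol/h): A 445.06, B 744.94, H₂O 744.94
Sensible, products 25→59.6 °C: 7020.3 kJ/h
Q = ΔH = 41846 kJ/h = 11.624 kW
Heat supplied = 11624 W

Q_in = 11600 W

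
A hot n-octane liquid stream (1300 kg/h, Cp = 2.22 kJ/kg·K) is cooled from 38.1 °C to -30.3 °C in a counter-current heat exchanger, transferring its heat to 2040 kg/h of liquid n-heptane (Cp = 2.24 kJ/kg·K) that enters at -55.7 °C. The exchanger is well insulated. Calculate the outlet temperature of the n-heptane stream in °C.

T_c,out = -12.5 °C

Heat released by hot stream: Q = 1300 × 2.22 × (38.1 − -30.3) = 197400 kJ/h
Energy balance on cold side (adiabatic exchanger): Q = ṁ_c·Cp_c·(T_c,out − T_c,in)
T_c,out = -55.7 + 197400/(2040 × 2.24) = -12.501 °C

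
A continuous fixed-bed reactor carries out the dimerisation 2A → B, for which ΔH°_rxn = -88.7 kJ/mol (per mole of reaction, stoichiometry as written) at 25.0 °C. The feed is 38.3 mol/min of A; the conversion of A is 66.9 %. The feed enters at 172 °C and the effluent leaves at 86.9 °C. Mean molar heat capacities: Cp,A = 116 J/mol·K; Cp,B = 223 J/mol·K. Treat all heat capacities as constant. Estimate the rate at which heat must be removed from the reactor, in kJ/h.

Q_out = 91300 kJ/h

Extent of reaction ξ = 0.669 × 38.3 / 2 = 12.811 mol/min
Reaction term: ξ·ΔH°_rxn = 12.811 × -88.7 = -1136.4 kJ/min
Sensible, feed 172→25 °C: -653.09 kJ/min
Outlet flows (mol/min): A 12.677, B 12.811
Sensible, products 25→86.9 °C: 267.87 kJ/min
Q = ΔH = -1521.6 kJ/min = -25.36 kW
Heat removed = 91295 kJ/h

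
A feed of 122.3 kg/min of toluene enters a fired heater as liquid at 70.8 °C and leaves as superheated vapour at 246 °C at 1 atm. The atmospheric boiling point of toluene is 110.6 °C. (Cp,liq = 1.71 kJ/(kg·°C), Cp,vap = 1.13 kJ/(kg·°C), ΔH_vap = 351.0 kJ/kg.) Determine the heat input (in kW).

liquid 70.8→110.6 °C: 68.058 kJ/kg
vaporisation at 110.6 °C: 351 kJ/kg
vapour 110.6→246 °C: 153 kJ/kg
Δh = 68.058 + 351 + 153 = 572.06 kJ/kg
Q = ṁ·Δh = 122.3 kg/min × 572.06 kJ/kg = 69963 kJ/min
|Q| = 1166 kW

Q = 1170 kW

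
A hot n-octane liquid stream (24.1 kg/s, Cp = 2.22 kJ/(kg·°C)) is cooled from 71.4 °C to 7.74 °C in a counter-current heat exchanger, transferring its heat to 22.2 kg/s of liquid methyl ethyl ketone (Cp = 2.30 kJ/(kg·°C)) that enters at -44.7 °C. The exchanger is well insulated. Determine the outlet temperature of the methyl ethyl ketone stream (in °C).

T_c,out = 22.0 °C

Heat released by hot stream: Q = 24.1 × 2.22 × (71.4 − 7.74) = 3405.9 kJ/s
Energy balance on cold side (adiabatic exchanger): Q = ṁ_c·Cp_c·(T_c,out − T_c,in)
T_c,out = -44.7 + 3405.9/(22.2 × 2.30) = 22.005 °C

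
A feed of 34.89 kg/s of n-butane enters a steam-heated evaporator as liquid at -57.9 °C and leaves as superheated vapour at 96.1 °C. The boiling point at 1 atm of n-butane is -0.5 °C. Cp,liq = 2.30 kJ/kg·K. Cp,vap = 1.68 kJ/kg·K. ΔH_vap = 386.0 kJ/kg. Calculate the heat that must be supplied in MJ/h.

liquid -57.9→-0.5 °C: 132.02 kJ/kg
vaporisation at -0.5 °C: 386 kJ/kg
vapour -0.5→96.1 °C: 162.29 kJ/kg
Δh = 132.02 + 386 + 162.29 = 680.31 kJ/kg
Q = ṁ·Δh = 34.89 kg/s × 680.31 kJ/kg = 23736 kJ/s
|Q| = 23736 kW = 85449 MJ/h

Q = 85400 MJ/h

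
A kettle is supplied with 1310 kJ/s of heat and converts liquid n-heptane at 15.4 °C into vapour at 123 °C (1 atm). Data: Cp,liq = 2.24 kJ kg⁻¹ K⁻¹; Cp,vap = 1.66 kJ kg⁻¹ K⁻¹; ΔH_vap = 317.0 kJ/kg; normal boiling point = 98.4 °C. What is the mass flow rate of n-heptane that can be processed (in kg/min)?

ṁ = 145 kg/min

Δh = 2.24×(98.4−15.4) + 317.0 + 1.66×(123−98.4) = 543.76 kJ/kg
Q = 1310 kJ/s = 1310 kJ/s = 78600 kJ/min
ṁ = Q/Δh = 78600 / 543.76 = 144.55 kg/min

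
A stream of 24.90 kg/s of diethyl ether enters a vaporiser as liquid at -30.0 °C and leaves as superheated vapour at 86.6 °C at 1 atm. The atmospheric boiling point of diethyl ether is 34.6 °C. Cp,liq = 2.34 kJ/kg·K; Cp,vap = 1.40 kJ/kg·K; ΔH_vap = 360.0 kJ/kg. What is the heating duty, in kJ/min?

liquid -30.0→34.6 °C: 151.16 kJ/kg
vaporisation at 34.6 °C: 360 kJ/kg
vapour 34.6→86.6 °C: 72.8 kJ/kg
Δh = 151.16 + 360 + 72.8 = 583.96 kJ/kg
Q = ṁ·Δh = 24.90 kg/s × 583.96 kJ/kg = 14541 kJ/s
|Q| = 14541 kW = 872440 kJ/min

Q = 872000 kJ/min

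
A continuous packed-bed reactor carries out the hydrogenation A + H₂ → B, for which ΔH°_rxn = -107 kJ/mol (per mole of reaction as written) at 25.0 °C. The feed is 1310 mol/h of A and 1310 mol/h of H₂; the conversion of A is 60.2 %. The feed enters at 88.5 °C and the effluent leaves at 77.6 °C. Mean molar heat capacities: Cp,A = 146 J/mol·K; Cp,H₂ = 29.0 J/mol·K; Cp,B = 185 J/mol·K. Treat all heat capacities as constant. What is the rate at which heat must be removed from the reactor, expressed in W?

Q_out = 24000 W

Extent of reaction ξ = 0.602 × 1310 = 788.62 mol/h
Reaction term: ξ·ΔH°_rxn = 788.62 × -107 = -84382 kJ/h
Sensible, feed 88.5→25 °C: -14557 kJ/h
Outlet flows (mol/h): A 521.38, H₂ 521.38, B 788.62
Sensible, products 25→77.6 °C: 12473 kJ/h
Q = ΔH = -86466 kJ/h = -24.018 kW
Heat removed = 24018 W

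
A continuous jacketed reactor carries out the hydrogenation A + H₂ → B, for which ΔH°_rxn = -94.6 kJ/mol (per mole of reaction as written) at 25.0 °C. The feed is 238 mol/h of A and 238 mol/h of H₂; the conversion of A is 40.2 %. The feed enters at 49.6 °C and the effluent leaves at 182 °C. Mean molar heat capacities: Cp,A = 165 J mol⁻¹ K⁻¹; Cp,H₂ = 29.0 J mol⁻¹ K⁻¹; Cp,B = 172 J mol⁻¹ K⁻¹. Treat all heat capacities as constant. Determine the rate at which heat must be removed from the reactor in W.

Q_out = 908 W

Extent of reaction ξ = 0.402 × 238 = 95.676 mol/h
Reaction term: ξ·ΔH°_rxn = 95.676 × -94.6 = -9050.9 kJ/h
Sensible, feed 49.6→25 °C: -1135.8 kJ/h
Outlet flows (mol/h): A 142.32, H₂ 142.32, B 95.676
Sensible, products 25→182 °C: 6918.5 kJ/h
Q = ΔH = -3268.2 kJ/h = -0.90784 kW
Heat removed = 907.84 W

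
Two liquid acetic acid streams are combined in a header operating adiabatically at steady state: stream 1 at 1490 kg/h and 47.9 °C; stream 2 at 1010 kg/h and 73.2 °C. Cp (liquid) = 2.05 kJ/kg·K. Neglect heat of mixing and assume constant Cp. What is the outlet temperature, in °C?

T_out = 58.1 °C

No heat crosses the boundary, so H_out = H_in.
T_out = Σ ṁᵢCp,ᵢTᵢ / Σ ṁᵢCp,ᵢ
      = 297870 / 5125 = 58.121 °C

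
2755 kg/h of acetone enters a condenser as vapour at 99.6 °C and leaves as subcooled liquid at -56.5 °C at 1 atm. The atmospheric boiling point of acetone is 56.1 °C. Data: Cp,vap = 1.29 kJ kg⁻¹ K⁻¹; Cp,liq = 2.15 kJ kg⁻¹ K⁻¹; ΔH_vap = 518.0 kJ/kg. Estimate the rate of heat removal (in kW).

Q_c = 625 kW

vapour 99.6→56.1 °C: -56.115 kJ/kg
condensation at 56.1 °C: -518 kJ/kg
liquid 56.1→-56.5 °C: -242.09 kJ/kg
Δh = -56.115 + -518 + -242.09 = -816.2 kJ/kg
Q = ṁ·Δh = 2755 kg/h × -816.2 kJ/kg = -2.2486e+06 kJ/h
|Q| = 624.62 kW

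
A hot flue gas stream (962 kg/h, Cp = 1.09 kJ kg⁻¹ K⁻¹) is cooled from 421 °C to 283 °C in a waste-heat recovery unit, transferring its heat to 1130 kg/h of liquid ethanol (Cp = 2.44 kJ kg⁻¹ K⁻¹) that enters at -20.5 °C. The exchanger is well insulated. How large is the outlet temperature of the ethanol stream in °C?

T_c,out = 32.0 °C

Heat released by hot stream: Q = 962 × 1.09 × (421 − 283) = 144700 kJ/h
Energy balance on cold side (adiabatic exchanger): Q = ṁ_c·Cp_c·(T_c,out − T_c,in)
T_c,out = -20.5 + 144700/(1130 × 2.44) = 31.982 °C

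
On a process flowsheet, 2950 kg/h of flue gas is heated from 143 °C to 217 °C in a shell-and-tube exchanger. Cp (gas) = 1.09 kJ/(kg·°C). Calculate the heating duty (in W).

Q = 66100 W

Q = ṁ·Cp·ΔT = 2950 × 1.09 × (217 − 143) = 237950 kJ/h
Converting: 237950 / 3600 s = 66.096 kW
Heating duty = 66096 W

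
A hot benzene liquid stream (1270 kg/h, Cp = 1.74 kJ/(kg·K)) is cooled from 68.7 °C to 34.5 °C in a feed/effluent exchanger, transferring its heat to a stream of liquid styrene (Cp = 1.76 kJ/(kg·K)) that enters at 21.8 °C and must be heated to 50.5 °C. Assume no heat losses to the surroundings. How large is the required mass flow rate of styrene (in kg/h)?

ṁ_c = 1500 kg/h

Heat released by hot stream: Q = 1270 × 1.74 × (68.7 − 34.5) = 75575 kJ/h
Energy balance on cold side (adiabatic exchanger): Q = ṁ_c·Cp_c·(T_c,out − T_c,in)
ṁ_c = 75575 / [1.76 × (50.5 − 21.8)] = 1496.2 kg/h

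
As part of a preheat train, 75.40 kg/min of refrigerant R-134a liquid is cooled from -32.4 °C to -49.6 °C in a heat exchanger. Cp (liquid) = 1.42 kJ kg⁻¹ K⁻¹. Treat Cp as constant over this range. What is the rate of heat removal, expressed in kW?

Q_c = 30.7 kW

Q = ṁ·Cp·ΔT = 75.40 × 1.42 × (-49.6 − -32.4) = -1841.6 kJ/min
Converting: 1841.6 / 60 s = 30.693 kW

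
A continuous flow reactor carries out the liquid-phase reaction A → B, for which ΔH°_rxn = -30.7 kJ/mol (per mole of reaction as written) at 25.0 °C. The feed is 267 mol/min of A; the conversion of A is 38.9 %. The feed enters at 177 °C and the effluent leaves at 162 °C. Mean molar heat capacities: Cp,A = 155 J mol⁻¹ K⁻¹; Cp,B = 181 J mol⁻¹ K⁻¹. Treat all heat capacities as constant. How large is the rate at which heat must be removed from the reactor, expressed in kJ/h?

Q_out = 206000 kJ/h

Extent of reaction ξ = 0.389 × 267 = 103.86 mol/min
Reaction term: ξ·ΔH°_rxn = 103.86 × -30.7 = -3188.6 kJ/min
Sensible, feed 177→25 °C: -6290.5 kJ/min
Outlet flows (mol/min): A 163.14, B 103.86
Sensible, products 25→162 °C: 6039.7 kJ/min
Q = ΔH = -3439.4 kJ/min = -57.323 kW
Heat removed = 206360 kJ/h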